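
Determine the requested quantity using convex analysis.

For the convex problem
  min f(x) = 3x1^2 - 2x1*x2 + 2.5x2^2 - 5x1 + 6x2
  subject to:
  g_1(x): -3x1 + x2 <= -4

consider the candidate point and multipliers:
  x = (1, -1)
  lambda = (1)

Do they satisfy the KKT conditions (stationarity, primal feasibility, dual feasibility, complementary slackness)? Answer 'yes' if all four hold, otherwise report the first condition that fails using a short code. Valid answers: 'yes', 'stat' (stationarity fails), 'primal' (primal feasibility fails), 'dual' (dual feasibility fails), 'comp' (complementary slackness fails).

Gradient of f: grad f(x) = Q x + c = (3, -1)
Constraint values g_i(x) = a_i^T x - b_i:
  g_1((1, -1)) = 0
Stationarity residual: grad f(x) + sum_i lambda_i a_i = (0, 0)
  -> stationarity OK
Primal feasibility (all g_i <= 0): OK
Dual feasibility (all lambda_i >= 0): OK
Complementary slackness (lambda_i * g_i(x) = 0 for all i): OK

Verdict: yes, KKT holds.

yes


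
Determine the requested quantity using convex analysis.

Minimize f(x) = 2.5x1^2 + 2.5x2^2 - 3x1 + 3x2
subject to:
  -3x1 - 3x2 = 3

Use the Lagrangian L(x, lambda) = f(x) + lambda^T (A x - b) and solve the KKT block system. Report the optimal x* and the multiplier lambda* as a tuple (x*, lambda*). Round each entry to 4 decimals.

Form the Lagrangian:
  L(x, lambda) = (1/2) x^T Q x + c^T x + lambda^T (A x - b)
Stationarity (grad_x L = 0): Q x + c + A^T lambda = 0.
Primal feasibility: A x = b.

This gives the KKT block system:
  [ Q   A^T ] [ x     ]   [-c ]
  [ A    0  ] [ lambda ] = [ b ]

Solving the linear system:
  x*      = (0.1, -1.1)
  lambda* = (-0.8333)
  f(x*)   = -0.55

x* = (0.1, -1.1), lambda* = (-0.8333)


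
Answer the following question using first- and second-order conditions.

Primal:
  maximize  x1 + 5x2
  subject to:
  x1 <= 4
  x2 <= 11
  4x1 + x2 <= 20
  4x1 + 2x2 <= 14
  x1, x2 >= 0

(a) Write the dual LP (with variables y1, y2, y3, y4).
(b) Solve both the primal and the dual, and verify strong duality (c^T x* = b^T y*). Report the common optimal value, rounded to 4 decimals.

The standard primal-dual pair for 'max c^T x s.t. A x <= b, x >= 0' is:
  Dual:  min b^T y  s.t.  A^T y >= c,  y >= 0.

So the dual LP is:
  minimize  4y1 + 11y2 + 20y3 + 14y4
  subject to:
    y1 + 4y3 + 4y4 >= 1
    y2 + y3 + 2y4 >= 5
    y1, y2, y3, y4 >= 0

Solving the primal: x* = (0, 7).
  primal value c^T x* = 35.
Solving the dual: y* = (0, 0, 0, 2.5).
  dual value b^T y* = 35.
Strong duality: c^T x* = b^T y*. Confirmed.

35


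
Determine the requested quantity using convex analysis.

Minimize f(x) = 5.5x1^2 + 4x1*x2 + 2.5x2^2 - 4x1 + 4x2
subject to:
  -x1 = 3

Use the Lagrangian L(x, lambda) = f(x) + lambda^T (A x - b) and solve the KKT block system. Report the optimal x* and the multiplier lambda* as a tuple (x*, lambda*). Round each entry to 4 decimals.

Form the Lagrangian:
  L(x, lambda) = (1/2) x^T Q x + c^T x + lambda^T (A x - b)
Stationarity (grad_x L = 0): Q x + c + A^T lambda = 0.
Primal feasibility: A x = b.

This gives the KKT block system:
  [ Q   A^T ] [ x     ]   [-c ]
  [ A    0  ] [ lambda ] = [ b ]

Solving the linear system:
  x*      = (-3, 1.6)
  lambda* = (-30.6)
  f(x*)   = 55.1

x* = (-3, 1.6), lambda* = (-30.6)


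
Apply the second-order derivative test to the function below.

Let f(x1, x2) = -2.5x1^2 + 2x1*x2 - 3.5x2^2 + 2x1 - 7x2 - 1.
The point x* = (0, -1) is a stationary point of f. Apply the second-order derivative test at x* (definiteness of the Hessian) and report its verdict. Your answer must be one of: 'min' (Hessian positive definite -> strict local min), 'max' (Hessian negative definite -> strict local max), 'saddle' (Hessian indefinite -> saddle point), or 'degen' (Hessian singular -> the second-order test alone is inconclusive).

Compute the Hessian H = grad^2 f:
  H = [[-5, 2], [2, -7]]
Verify stationarity: grad f(x*) = H x* + g = (0, 0).
Eigenvalues of H: -8.2361, -3.7639.
Both eigenvalues < 0, so H is negative definite -> x* is a strict local max.

max


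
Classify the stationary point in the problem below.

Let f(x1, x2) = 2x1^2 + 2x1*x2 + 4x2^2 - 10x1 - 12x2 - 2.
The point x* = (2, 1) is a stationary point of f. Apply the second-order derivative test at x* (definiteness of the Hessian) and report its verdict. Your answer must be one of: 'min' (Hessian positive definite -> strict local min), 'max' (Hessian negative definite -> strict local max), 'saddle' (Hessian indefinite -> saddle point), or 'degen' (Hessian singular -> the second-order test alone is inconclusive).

Compute the Hessian H = grad^2 f:
  H = [[4, 2], [2, 8]]
Verify stationarity: grad f(x*) = H x* + g = (0, 0).
Eigenvalues of H: 3.1716, 8.8284.
Both eigenvalues > 0, so H is positive definite -> x* is a strict local min.

min


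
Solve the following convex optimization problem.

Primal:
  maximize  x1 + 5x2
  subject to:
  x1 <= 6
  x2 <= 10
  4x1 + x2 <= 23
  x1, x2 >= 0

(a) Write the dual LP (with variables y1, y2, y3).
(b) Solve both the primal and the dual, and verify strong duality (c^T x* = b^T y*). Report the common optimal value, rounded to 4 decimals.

The standard primal-dual pair for 'max c^T x s.t. A x <= b, x >= 0' is:
  Dual:  min b^T y  s.t.  A^T y >= c,  y >= 0.

So the dual LP is:
  minimize  6y1 + 10y2 + 23y3
  subject to:
    y1 + 4y3 >= 1
    y2 + y3 >= 5
    y1, y2, y3 >= 0

Solving the primal: x* = (3.25, 10).
  primal value c^T x* = 53.25.
Solving the dual: y* = (0, 4.75, 0.25).
  dual value b^T y* = 53.25.
Strong duality: c^T x* = b^T y*. Confirmed.

53.25


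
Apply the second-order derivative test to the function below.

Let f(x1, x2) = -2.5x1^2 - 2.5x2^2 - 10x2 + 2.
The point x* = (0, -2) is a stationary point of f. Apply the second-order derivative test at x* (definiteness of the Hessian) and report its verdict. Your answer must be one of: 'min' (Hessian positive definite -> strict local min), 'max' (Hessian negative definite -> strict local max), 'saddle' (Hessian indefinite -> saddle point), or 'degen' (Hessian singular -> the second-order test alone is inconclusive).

Compute the Hessian H = grad^2 f:
  H = [[-5, 0], [0, -5]]
Verify stationarity: grad f(x*) = H x* + g = (0, 0).
Eigenvalues of H: -5, -5.
Both eigenvalues < 0, so H is negative definite -> x* is a strict local max.

max


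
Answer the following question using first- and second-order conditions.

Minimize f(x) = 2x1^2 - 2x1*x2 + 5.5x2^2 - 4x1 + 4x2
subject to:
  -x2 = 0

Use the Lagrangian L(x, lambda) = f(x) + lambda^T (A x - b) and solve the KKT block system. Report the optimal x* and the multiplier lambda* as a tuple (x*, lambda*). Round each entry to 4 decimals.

Form the Lagrangian:
  L(x, lambda) = (1/2) x^T Q x + c^T x + lambda^T (A x - b)
Stationarity (grad_x L = 0): Q x + c + A^T lambda = 0.
Primal feasibility: A x = b.

This gives the KKT block system:
  [ Q   A^T ] [ x     ]   [-c ]
  [ A    0  ] [ lambda ] = [ b ]

Solving the linear system:
  x*      = (1, 0)
  lambda* = (2)
  f(x*)   = -2

x* = (1, 0), lambda* = (2)


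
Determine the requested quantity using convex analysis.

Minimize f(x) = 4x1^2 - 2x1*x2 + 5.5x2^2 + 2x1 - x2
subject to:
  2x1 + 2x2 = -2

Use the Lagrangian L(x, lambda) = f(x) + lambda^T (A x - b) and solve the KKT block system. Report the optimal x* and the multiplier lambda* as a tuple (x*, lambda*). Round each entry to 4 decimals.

Form the Lagrangian:
  L(x, lambda) = (1/2) x^T Q x + c^T x + lambda^T (A x - b)
Stationarity (grad_x L = 0): Q x + c + A^T lambda = 0.
Primal feasibility: A x = b.

This gives the KKT block system:
  [ Q   A^T ] [ x     ]   [-c ]
  [ A    0  ] [ lambda ] = [ b ]

Solving the linear system:
  x*      = (-0.6957, -0.3043)
  lambda* = (1.4783)
  f(x*)   = 0.9348

x* = (-0.6957, -0.3043), lambda* = (1.4783)


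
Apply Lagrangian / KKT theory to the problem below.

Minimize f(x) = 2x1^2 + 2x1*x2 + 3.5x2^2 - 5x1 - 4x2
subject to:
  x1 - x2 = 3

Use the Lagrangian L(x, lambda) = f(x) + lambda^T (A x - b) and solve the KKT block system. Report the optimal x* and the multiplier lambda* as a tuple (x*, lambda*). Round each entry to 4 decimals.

Form the Lagrangian:
  L(x, lambda) = (1/2) x^T Q x + c^T x + lambda^T (A x - b)
Stationarity (grad_x L = 0): Q x + c + A^T lambda = 0.
Primal feasibility: A x = b.

This gives the KKT block system:
  [ Q   A^T ] [ x     ]   [-c ]
  [ A    0  ] [ lambda ] = [ b ]

Solving the linear system:
  x*      = (2.4, -0.6)
  lambda* = (-3.4)
  f(x*)   = 0.3

x* = (2.4, -0.6), lambda* = (-3.4)


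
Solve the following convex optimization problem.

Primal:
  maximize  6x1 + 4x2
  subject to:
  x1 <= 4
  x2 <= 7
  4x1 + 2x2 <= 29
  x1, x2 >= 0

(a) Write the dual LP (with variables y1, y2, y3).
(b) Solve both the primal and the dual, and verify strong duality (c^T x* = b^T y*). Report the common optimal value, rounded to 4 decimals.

The standard primal-dual pair for 'max c^T x s.t. A x <= b, x >= 0' is:
  Dual:  min b^T y  s.t.  A^T y >= c,  y >= 0.

So the dual LP is:
  minimize  4y1 + 7y2 + 29y3
  subject to:
    y1 + 4y3 >= 6
    y2 + 2y3 >= 4
    y1, y2, y3 >= 0

Solving the primal: x* = (3.75, 7).
  primal value c^T x* = 50.5.
Solving the dual: y* = (0, 1, 1.5).
  dual value b^T y* = 50.5.
Strong duality: c^T x* = b^T y*. Confirmed.

50.5


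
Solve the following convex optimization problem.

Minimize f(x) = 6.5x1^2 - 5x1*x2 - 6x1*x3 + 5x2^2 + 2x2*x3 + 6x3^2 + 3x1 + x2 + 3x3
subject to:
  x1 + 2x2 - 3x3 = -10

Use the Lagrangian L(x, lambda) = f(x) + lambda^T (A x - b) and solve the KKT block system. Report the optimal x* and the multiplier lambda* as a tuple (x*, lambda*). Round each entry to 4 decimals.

Form the Lagrangian:
  L(x, lambda) = (1/2) x^T Q x + c^T x + lambda^T (A x - b)
Stationarity (grad_x L = 0): Q x + c + A^T lambda = 0.
Primal feasibility: A x = b.

This gives the KKT block system:
  [ Q   A^T ] [ x     ]   [-c ]
  [ A    0  ] [ lambda ] = [ b ]

Solving the linear system:
  x*      = (-1.026, -2.3415, 1.4303)
  lambda* = (7.2123)
  f(x*)   = 35.4971

x* = (-1.026, -2.3415, 1.4303), lambda* = (7.2123)


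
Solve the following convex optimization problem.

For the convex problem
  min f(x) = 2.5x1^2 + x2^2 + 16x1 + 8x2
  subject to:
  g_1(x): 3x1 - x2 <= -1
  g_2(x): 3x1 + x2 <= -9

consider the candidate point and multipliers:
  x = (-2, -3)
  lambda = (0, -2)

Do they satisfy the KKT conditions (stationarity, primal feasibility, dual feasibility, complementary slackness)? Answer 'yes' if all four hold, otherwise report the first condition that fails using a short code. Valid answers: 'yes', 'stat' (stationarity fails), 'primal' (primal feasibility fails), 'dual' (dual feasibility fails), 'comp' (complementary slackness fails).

Gradient of f: grad f(x) = Q x + c = (6, 2)
Constraint values g_i(x) = a_i^T x - b_i:
  g_1((-2, -3)) = -2
  g_2((-2, -3)) = 0
Stationarity residual: grad f(x) + sum_i lambda_i a_i = (0, 0)
  -> stationarity OK
Primal feasibility (all g_i <= 0): OK
Dual feasibility (all lambda_i >= 0): FAILS
Complementary slackness (lambda_i * g_i(x) = 0 for all i): OK

Verdict: the first failing condition is dual_feasibility -> dual.

dual


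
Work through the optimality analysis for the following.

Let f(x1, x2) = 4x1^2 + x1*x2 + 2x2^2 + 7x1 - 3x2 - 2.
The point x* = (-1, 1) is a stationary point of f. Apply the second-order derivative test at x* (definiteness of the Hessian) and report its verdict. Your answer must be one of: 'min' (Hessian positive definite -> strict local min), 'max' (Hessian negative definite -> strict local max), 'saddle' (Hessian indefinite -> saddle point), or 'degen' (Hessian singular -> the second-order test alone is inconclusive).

Compute the Hessian H = grad^2 f:
  H = [[8, 1], [1, 4]]
Verify stationarity: grad f(x*) = H x* + g = (0, 0).
Eigenvalues of H: 3.7639, 8.2361.
Both eigenvalues > 0, so H is positive definite -> x* is a strict local min.

min


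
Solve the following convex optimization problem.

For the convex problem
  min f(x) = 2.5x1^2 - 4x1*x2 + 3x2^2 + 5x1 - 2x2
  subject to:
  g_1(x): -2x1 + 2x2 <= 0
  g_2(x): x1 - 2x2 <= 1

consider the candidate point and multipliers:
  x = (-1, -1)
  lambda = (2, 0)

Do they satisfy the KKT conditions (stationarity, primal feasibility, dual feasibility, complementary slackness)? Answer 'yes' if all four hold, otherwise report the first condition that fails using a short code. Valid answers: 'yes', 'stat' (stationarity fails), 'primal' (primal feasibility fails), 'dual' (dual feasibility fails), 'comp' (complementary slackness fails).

Gradient of f: grad f(x) = Q x + c = (4, -4)
Constraint values g_i(x) = a_i^T x - b_i:
  g_1((-1, -1)) = 0
  g_2((-1, -1)) = 0
Stationarity residual: grad f(x) + sum_i lambda_i a_i = (0, 0)
  -> stationarity OK
Primal feasibility (all g_i <= 0): OK
Dual feasibility (all lambda_i >= 0): OK
Complementary slackness (lambda_i * g_i(x) = 0 for all i): OK

Verdict: yes, KKT holds.

yes


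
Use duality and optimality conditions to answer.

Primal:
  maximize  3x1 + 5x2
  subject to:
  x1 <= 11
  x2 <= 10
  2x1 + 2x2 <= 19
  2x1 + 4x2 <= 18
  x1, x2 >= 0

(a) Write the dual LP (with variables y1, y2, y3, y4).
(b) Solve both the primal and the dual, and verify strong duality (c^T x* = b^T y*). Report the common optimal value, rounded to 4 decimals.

The standard primal-dual pair for 'max c^T x s.t. A x <= b, x >= 0' is:
  Dual:  min b^T y  s.t.  A^T y >= c,  y >= 0.

So the dual LP is:
  minimize  11y1 + 10y2 + 19y3 + 18y4
  subject to:
    y1 + 2y3 + 2y4 >= 3
    y2 + 2y3 + 4y4 >= 5
    y1, y2, y3, y4 >= 0

Solving the primal: x* = (9, 0).
  primal value c^T x* = 27.
Solving the dual: y* = (0, 0, 0, 1.5).
  dual value b^T y* = 27.
Strong duality: c^T x* = b^T y*. Confirmed.

27


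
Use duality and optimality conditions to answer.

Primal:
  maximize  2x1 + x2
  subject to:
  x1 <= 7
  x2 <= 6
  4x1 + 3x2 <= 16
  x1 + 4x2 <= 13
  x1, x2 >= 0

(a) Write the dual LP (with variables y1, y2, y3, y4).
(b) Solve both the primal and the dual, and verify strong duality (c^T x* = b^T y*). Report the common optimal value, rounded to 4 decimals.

The standard primal-dual pair for 'max c^T x s.t. A x <= b, x >= 0' is:
  Dual:  min b^T y  s.t.  A^T y >= c,  y >= 0.

So the dual LP is:
  minimize  7y1 + 6y2 + 16y3 + 13y4
  subject to:
    y1 + 4y3 + y4 >= 2
    y2 + 3y3 + 4y4 >= 1
    y1, y2, y3, y4 >= 0

Solving the primal: x* = (4, 0).
  primal value c^T x* = 8.
Solving the dual: y* = (0, 0, 0.5, 0).
  dual value b^T y* = 8.
Strong duality: c^T x* = b^T y*. Confirmed.

8


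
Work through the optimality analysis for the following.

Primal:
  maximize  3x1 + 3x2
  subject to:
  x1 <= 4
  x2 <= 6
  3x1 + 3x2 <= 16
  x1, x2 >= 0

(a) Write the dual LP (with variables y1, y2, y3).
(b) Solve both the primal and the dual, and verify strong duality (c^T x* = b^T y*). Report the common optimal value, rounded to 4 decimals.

The standard primal-dual pair for 'max c^T x s.t. A x <= b, x >= 0' is:
  Dual:  min b^T y  s.t.  A^T y >= c,  y >= 0.

So the dual LP is:
  minimize  4y1 + 6y2 + 16y3
  subject to:
    y1 + 3y3 >= 3
    y2 + 3y3 >= 3
    y1, y2, y3 >= 0

Solving the primal: x* = (0, 5.3333).
  primal value c^T x* = 16.
Solving the dual: y* = (0, 0, 1).
  dual value b^T y* = 16.
Strong duality: c^T x* = b^T y*. Confirmed.

16


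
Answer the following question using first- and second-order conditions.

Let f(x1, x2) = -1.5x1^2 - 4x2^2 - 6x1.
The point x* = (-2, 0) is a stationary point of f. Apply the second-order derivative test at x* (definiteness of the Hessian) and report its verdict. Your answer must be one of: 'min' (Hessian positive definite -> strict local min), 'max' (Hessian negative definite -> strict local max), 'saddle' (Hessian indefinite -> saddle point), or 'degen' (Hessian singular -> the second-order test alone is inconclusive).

Compute the Hessian H = grad^2 f:
  H = [[-3, 0], [0, -8]]
Verify stationarity: grad f(x*) = H x* + g = (0, 0).
Eigenvalues of H: -8, -3.
Both eigenvalues < 0, so H is negative definite -> x* is a strict local max.

max


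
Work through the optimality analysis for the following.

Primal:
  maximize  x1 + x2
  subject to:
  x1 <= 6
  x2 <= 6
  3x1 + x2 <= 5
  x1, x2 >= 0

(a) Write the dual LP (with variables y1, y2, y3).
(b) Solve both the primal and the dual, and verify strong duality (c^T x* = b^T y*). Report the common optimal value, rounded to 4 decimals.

The standard primal-dual pair for 'max c^T x s.t. A x <= b, x >= 0' is:
  Dual:  min b^T y  s.t.  A^T y >= c,  y >= 0.

So the dual LP is:
  minimize  6y1 + 6y2 + 5y3
  subject to:
    y1 + 3y3 >= 1
    y2 + y3 >= 1
    y1, y2, y3 >= 0

Solving the primal: x* = (0, 5).
  primal value c^T x* = 5.
Solving the dual: y* = (0, 0, 1).
  dual value b^T y* = 5.
Strong duality: c^T x* = b^T y*. Confirmed.

5


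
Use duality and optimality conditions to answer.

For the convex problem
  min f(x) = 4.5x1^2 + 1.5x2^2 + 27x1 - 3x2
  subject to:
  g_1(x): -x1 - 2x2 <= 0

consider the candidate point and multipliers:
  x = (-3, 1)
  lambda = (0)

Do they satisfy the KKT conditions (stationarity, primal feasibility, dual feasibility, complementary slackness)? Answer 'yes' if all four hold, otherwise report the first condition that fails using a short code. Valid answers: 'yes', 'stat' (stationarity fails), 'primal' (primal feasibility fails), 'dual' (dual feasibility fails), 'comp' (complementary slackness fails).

Gradient of f: grad f(x) = Q x + c = (0, 0)
Constraint values g_i(x) = a_i^T x - b_i:
  g_1((-3, 1)) = 1
Stationarity residual: grad f(x) + sum_i lambda_i a_i = (0, 0)
  -> stationarity OK
Primal feasibility (all g_i <= 0): FAILS
Dual feasibility (all lambda_i >= 0): OK
Complementary slackness (lambda_i * g_i(x) = 0 for all i): OK

Verdict: the first failing condition is primal_feasibility -> primal.

primal


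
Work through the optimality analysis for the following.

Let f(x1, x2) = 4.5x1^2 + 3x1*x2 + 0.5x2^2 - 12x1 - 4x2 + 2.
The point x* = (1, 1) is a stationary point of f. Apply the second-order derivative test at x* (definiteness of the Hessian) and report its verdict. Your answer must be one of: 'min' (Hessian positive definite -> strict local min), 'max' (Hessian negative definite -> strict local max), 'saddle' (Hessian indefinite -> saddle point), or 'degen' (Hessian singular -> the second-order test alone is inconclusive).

Compute the Hessian H = grad^2 f:
  H = [[9, 3], [3, 1]]
Verify stationarity: grad f(x*) = H x* + g = (0, 0).
Eigenvalues of H: 0, 10.
H has a zero eigenvalue (singular; positive semidefinite but not definite), so H is neither positive definite, negative definite, nor indefinite. The second-order test alone is inconclusive -> degen.
(Indeed, f is constant along the null direction of H through x*, so x* is not a strict local extremum.)

degen


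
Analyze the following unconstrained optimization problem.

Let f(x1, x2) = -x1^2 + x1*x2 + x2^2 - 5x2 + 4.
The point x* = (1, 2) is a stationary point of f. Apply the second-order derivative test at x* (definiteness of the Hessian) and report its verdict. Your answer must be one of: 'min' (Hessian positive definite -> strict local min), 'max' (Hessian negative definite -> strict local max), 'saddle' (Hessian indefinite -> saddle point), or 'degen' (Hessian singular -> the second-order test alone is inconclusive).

Compute the Hessian H = grad^2 f:
  H = [[-2, 1], [1, 2]]
Verify stationarity: grad f(x*) = H x* + g = (0, 0).
Eigenvalues of H: -2.2361, 2.2361.
Eigenvalues have mixed signs, so H is indefinite -> x* is a saddle point.

saddle


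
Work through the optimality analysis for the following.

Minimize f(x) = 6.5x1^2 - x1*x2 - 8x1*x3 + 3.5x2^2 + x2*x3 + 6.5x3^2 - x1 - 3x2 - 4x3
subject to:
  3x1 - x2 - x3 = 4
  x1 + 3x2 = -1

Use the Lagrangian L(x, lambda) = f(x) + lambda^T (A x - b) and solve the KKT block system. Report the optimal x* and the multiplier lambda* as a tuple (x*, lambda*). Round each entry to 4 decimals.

Form the Lagrangian:
  L(x, lambda) = (1/2) x^T Q x + c^T x + lambda^T (A x - b)
Stationarity (grad_x L = 0): Q x + c + A^T lambda = 0.
Primal feasibility: A x = b.

This gives the KKT block system:
  [ Q   A^T ] [ x     ]   [-c ]
  [ A    0  ] [ lambda ] = [ b ]

Solving the linear system:
  x*      = (1.371, -0.7903, 0.9032)
  lambda* = (-4.0161, 1.6613)
  f(x*)   = 7.5565

x* = (1.371, -0.7903, 0.9032), lambda* = (-4.0161, 1.6613)


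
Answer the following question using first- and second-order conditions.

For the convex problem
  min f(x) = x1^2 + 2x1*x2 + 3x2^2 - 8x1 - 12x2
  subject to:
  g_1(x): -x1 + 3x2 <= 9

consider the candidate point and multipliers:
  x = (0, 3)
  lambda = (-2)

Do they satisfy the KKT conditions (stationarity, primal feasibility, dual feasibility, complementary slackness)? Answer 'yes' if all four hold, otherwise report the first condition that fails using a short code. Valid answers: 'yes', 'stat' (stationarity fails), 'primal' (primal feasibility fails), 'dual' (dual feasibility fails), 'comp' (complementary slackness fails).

Gradient of f: grad f(x) = Q x + c = (-2, 6)
Constraint values g_i(x) = a_i^T x - b_i:
  g_1((0, 3)) = 0
Stationarity residual: grad f(x) + sum_i lambda_i a_i = (0, 0)
  -> stationarity OK
Primal feasibility (all g_i <= 0): OK
Dual feasibility (all lambda_i >= 0): FAILS
Complementary slackness (lambda_i * g_i(x) = 0 for all i): OK

Verdict: the first failing condition is dual_feasibility -> dual.

dual


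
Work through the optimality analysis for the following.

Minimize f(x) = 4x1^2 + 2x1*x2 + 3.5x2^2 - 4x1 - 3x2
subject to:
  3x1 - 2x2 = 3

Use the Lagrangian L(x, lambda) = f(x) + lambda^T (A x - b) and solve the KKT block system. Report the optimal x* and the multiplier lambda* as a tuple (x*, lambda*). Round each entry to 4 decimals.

Form the Lagrangian:
  L(x, lambda) = (1/2) x^T Q x + c^T x + lambda^T (A x - b)
Stationarity (grad_x L = 0): Q x + c + A^T lambda = 0.
Primal feasibility: A x = b.

This gives the KKT block system:
  [ Q   A^T ] [ x     ]   [-c ]
  [ A    0  ] [ lambda ] = [ b ]

Solving the linear system:
  x*      = (0.916, -0.1261)
  lambda* = (-1.0252)
  f(x*)   = -0.105

x* = (0.916, -0.1261), lambda* = (-1.0252)


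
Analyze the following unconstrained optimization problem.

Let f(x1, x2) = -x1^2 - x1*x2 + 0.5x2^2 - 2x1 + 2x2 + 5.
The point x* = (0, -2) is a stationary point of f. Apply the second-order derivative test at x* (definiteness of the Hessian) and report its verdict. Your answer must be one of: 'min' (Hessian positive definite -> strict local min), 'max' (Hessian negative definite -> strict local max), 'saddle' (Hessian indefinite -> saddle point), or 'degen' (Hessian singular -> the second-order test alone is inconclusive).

Compute the Hessian H = grad^2 f:
  H = [[-2, -1], [-1, 1]]
Verify stationarity: grad f(x*) = H x* + g = (0, 0).
Eigenvalues of H: -2.3028, 1.3028.
Eigenvalues have mixed signs, so H is indefinite -> x* is a saddle point.

saddle


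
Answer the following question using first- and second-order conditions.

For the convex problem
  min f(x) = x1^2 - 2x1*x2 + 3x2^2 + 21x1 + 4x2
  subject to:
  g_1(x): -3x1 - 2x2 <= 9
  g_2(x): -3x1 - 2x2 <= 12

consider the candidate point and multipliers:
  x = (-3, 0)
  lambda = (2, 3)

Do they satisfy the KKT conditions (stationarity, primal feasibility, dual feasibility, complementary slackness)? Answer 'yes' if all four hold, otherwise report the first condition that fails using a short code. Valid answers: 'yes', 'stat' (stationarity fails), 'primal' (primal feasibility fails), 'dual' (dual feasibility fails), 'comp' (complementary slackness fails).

Gradient of f: grad f(x) = Q x + c = (15, 10)
Constraint values g_i(x) = a_i^T x - b_i:
  g_1((-3, 0)) = 0
  g_2((-3, 0)) = -3
Stationarity residual: grad f(x) + sum_i lambda_i a_i = (0, 0)
  -> stationarity OK
Primal feasibility (all g_i <= 0): OK
Dual feasibility (all lambda_i >= 0): OK
Complementary slackness (lambda_i * g_i(x) = 0 for all i): FAILS

Verdict: the first failing condition is complementary_slackness -> comp.

comp


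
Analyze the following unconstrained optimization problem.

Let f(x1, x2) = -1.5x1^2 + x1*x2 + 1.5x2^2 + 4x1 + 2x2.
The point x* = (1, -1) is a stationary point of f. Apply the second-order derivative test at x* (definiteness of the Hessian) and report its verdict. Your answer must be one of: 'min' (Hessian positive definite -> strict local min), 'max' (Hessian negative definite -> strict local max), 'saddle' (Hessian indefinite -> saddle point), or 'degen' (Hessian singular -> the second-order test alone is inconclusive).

Compute the Hessian H = grad^2 f:
  H = [[-3, 1], [1, 3]]
Verify stationarity: grad f(x*) = H x* + g = (0, 0).
Eigenvalues of H: -3.1623, 3.1623.
Eigenvalues have mixed signs, so H is indefinite -> x* is a saddle point.

saddle


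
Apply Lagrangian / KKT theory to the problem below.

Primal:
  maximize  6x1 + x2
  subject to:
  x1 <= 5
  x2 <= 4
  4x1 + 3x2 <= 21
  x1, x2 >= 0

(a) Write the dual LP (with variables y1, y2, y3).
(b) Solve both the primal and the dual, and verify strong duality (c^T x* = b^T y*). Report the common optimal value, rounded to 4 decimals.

The standard primal-dual pair for 'max c^T x s.t. A x <= b, x >= 0' is:
  Dual:  min b^T y  s.t.  A^T y >= c,  y >= 0.

So the dual LP is:
  minimize  5y1 + 4y2 + 21y3
  subject to:
    y1 + 4y3 >= 6
    y2 + 3y3 >= 1
    y1, y2, y3 >= 0

Solving the primal: x* = (5, 0.3333).
  primal value c^T x* = 30.3333.
Solving the dual: y* = (4.6667, 0, 0.3333).
  dual value b^T y* = 30.3333.
Strong duality: c^T x* = b^T y*. Confirmed.

30.3333


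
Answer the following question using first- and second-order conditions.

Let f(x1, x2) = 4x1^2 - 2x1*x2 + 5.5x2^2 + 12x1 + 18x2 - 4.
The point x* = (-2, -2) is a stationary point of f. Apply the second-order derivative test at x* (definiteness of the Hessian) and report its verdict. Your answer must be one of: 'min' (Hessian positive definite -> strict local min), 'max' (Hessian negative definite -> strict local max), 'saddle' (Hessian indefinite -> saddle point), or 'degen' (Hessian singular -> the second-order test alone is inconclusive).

Compute the Hessian H = grad^2 f:
  H = [[8, -2], [-2, 11]]
Verify stationarity: grad f(x*) = H x* + g = (0, 0).
Eigenvalues of H: 7, 12.
Both eigenvalues > 0, so H is positive definite -> x* is a strict local min.

min


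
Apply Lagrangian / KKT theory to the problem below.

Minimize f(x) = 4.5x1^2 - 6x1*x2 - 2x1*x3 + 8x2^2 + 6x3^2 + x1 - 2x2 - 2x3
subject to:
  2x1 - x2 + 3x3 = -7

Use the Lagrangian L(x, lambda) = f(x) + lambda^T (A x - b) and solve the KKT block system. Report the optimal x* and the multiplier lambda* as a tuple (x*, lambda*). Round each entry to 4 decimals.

Form the Lagrangian:
  L(x, lambda) = (1/2) x^T Q x + c^T x + lambda^T (A x - b)
Stationarity (grad_x L = 0): Q x + c + A^T lambda = 0.
Primal feasibility: A x = b.

This gives the KKT block system:
  [ Q   A^T ] [ x     ]   [-c ]
  [ A    0  ] [ lambda ] = [ b ]

Solving the linear system:
  x*      = (-1.6039, -0.1713, -1.3212)
  lambda* = (4.8822)
  f(x*)   = 17.7784

x* = (-1.6039, -0.1713, -1.3212), lambda* = (4.8822)


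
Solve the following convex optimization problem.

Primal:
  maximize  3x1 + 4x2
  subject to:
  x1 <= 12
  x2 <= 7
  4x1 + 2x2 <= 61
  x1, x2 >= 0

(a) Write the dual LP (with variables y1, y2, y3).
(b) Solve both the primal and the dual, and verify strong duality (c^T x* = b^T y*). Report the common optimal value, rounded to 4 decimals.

The standard primal-dual pair for 'max c^T x s.t. A x <= b, x >= 0' is:
  Dual:  min b^T y  s.t.  A^T y >= c,  y >= 0.

So the dual LP is:
  minimize  12y1 + 7y2 + 61y3
  subject to:
    y1 + 4y3 >= 3
    y2 + 2y3 >= 4
    y1, y2, y3 >= 0

Solving the primal: x* = (11.75, 7).
  primal value c^T x* = 63.25.
Solving the dual: y* = (0, 2.5, 0.75).
  dual value b^T y* = 63.25.
Strong duality: c^T x* = b^T y*. Confirmed.

63.25


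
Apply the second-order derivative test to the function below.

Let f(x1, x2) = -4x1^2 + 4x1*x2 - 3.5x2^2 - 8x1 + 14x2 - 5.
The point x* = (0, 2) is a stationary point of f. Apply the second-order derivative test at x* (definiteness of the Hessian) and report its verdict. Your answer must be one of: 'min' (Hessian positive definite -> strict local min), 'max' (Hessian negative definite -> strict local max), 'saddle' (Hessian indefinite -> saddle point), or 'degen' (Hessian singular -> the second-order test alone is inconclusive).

Compute the Hessian H = grad^2 f:
  H = [[-8, 4], [4, -7]]
Verify stationarity: grad f(x*) = H x* + g = (0, 0).
Eigenvalues of H: -11.5311, -3.4689.
Both eigenvalues < 0, so H is negative definite -> x* is a strict local max.

max


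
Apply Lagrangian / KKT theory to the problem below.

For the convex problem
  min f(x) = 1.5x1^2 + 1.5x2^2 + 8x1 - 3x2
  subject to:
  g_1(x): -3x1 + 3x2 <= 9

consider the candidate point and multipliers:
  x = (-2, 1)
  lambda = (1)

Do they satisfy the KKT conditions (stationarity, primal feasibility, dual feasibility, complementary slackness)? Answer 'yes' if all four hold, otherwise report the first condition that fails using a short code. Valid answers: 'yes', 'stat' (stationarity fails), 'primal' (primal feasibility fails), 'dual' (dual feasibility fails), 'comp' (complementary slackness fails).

Gradient of f: grad f(x) = Q x + c = (2, 0)
Constraint values g_i(x) = a_i^T x - b_i:
  g_1((-2, 1)) = 0
Stationarity residual: grad f(x) + sum_i lambda_i a_i = (-1, 3)
  -> stationarity FAILS
Primal feasibility (all g_i <= 0): OK
Dual feasibility (all lambda_i >= 0): OK
Complementary slackness (lambda_i * g_i(x) = 0 for all i): OK

Verdict: the first failing condition is stationarity -> stat.

stat


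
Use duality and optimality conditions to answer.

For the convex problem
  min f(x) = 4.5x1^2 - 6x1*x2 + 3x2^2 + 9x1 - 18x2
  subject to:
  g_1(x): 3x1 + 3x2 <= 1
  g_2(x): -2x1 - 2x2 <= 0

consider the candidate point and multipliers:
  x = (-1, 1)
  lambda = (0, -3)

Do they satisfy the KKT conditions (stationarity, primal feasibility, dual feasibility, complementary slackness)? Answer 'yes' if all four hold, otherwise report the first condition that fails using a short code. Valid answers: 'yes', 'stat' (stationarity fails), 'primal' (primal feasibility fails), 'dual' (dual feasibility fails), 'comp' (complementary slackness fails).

Gradient of f: grad f(x) = Q x + c = (-6, -6)
Constraint values g_i(x) = a_i^T x - b_i:
  g_1((-1, 1)) = -1
  g_2((-1, 1)) = 0
Stationarity residual: grad f(x) + sum_i lambda_i a_i = (0, 0)
  -> stationarity OK
Primal feasibility (all g_i <= 0): OK
Dual feasibility (all lambda_i >= 0): FAILS
Complementary slackness (lambda_i * g_i(x) = 0 for all i): OK

Verdict: the first failing condition is dual_feasibility -> dual.

dual


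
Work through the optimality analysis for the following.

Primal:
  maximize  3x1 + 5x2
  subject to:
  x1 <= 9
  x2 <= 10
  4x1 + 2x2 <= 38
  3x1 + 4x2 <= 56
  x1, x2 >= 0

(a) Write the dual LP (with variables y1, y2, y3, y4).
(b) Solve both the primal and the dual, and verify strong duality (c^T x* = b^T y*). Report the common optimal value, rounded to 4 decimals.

The standard primal-dual pair for 'max c^T x s.t. A x <= b, x >= 0' is:
  Dual:  min b^T y  s.t.  A^T y >= c,  y >= 0.

So the dual LP is:
  minimize  9y1 + 10y2 + 38y3 + 56y4
  subject to:
    y1 + 4y3 + 3y4 >= 3
    y2 + 2y3 + 4y4 >= 5
    y1, y2, y3, y4 >= 0

Solving the primal: x* = (4.5, 10).
  primal value c^T x* = 63.5.
Solving the dual: y* = (0, 3.5, 0.75, 0).
  dual value b^T y* = 63.5.
Strong duality: c^T x* = b^T y*. Confirmed.

63.5


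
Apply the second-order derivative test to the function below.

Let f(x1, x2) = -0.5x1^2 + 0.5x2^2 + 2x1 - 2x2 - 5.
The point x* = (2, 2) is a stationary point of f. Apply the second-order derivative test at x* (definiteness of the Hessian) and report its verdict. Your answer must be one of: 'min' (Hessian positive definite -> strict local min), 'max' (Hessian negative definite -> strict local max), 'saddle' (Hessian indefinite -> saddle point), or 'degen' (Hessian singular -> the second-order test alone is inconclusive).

Compute the Hessian H = grad^2 f:
  H = [[-1, 0], [0, 1]]
Verify stationarity: grad f(x*) = H x* + g = (0, 0).
Eigenvalues of H: -1, 1.
Eigenvalues have mixed signs, so H is indefinite -> x* is a saddle point.

saddle


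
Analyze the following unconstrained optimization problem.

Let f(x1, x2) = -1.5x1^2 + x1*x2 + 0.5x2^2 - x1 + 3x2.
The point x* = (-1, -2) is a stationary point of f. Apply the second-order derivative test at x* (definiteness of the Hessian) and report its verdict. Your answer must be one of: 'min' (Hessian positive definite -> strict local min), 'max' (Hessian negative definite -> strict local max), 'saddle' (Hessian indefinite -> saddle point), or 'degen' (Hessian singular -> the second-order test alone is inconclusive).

Compute the Hessian H = grad^2 f:
  H = [[-3, 1], [1, 1]]
Verify stationarity: grad f(x*) = H x* + g = (0, 0).
Eigenvalues of H: -3.2361, 1.2361.
Eigenvalues have mixed signs, so H is indefinite -> x* is a saddle point.

saddle


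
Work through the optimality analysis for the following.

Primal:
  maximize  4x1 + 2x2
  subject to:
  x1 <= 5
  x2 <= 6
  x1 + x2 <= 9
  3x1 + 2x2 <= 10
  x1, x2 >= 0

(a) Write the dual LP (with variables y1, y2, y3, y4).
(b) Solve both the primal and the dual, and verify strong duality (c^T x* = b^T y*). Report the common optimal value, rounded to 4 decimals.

The standard primal-dual pair for 'max c^T x s.t. A x <= b, x >= 0' is:
  Dual:  min b^T y  s.t.  A^T y >= c,  y >= 0.

So the dual LP is:
  minimize  5y1 + 6y2 + 9y3 + 10y4
  subject to:
    y1 + y3 + 3y4 >= 4
    y2 + y3 + 2y4 >= 2
    y1, y2, y3, y4 >= 0

Solving the primal: x* = (3.3333, 0).
  primal value c^T x* = 13.3333.
Solving the dual: y* = (0, 0, 0, 1.3333).
  dual value b^T y* = 13.3333.
Strong duality: c^T x* = b^T y*. Confirmed.

13.3333


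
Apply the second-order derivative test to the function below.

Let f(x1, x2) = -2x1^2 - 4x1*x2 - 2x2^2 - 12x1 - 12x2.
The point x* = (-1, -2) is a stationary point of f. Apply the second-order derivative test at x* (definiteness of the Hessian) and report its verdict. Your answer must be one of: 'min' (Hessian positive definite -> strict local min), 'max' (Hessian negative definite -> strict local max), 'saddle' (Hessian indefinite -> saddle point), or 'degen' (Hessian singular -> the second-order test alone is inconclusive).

Compute the Hessian H = grad^2 f:
  H = [[-4, -4], [-4, -4]]
Verify stationarity: grad f(x*) = H x* + g = (0, 0).
Eigenvalues of H: -8, 0.
H has a zero eigenvalue (singular; negative semidefinite but not definite), so H is neither positive definite, negative definite, nor indefinite. The second-order test alone is inconclusive -> degen.
(Indeed, f is constant along the null direction of H through x*, so x* is not a strict local extremum.)

degen


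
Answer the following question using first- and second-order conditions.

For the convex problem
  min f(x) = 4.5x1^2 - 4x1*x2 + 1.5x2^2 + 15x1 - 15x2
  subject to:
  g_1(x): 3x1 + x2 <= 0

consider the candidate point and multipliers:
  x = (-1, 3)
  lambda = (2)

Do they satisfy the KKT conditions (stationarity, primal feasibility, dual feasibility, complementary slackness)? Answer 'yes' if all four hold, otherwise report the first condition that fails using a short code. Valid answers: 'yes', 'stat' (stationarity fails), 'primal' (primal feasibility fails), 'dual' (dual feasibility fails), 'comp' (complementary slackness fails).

Gradient of f: grad f(x) = Q x + c = (-6, -2)
Constraint values g_i(x) = a_i^T x - b_i:
  g_1((-1, 3)) = 0
Stationarity residual: grad f(x) + sum_i lambda_i a_i = (0, 0)
  -> stationarity OK
Primal feasibility (all g_i <= 0): OK
Dual feasibility (all lambda_i >= 0): OK
Complementary slackness (lambda_i * g_i(x) = 0 for all i): OK

Verdict: yes, KKT holds.

yes


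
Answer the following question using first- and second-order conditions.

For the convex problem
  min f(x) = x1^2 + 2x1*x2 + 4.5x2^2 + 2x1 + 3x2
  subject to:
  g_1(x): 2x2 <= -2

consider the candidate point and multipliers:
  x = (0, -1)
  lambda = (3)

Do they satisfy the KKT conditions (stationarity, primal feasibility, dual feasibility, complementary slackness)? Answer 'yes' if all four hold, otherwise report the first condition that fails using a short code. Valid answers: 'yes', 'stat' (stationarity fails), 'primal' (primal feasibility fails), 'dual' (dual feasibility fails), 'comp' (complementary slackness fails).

Gradient of f: grad f(x) = Q x + c = (0, -6)
Constraint values g_i(x) = a_i^T x - b_i:
  g_1((0, -1)) = 0
Stationarity residual: grad f(x) + sum_i lambda_i a_i = (0, 0)
  -> stationarity OK
Primal feasibility (all g_i <= 0): OK
Dual feasibility (all lambda_i >= 0): OK
Complementary slackness (lambda_i * g_i(x) = 0 for all i): OK

Verdict: yes, KKT holds.

yes


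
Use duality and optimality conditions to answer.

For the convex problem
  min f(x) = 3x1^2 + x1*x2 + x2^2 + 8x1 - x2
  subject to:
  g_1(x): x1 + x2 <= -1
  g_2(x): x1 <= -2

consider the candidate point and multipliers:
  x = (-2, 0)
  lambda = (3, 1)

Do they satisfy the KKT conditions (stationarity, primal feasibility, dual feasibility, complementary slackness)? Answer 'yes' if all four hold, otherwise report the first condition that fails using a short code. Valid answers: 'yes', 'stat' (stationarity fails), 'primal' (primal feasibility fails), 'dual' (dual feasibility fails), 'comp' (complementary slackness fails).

Gradient of f: grad f(x) = Q x + c = (-4, -3)
Constraint values g_i(x) = a_i^T x - b_i:
  g_1((-2, 0)) = -1
  g_2((-2, 0)) = 0
Stationarity residual: grad f(x) + sum_i lambda_i a_i = (0, 0)
  -> stationarity OK
Primal feasibility (all g_i <= 0): OK
Dual feasibility (all lambda_i >= 0): OK
Complementary slackness (lambda_i * g_i(x) = 0 for all i): FAILS

Verdict: the first failing condition is complementary_slackness -> comp.

comp


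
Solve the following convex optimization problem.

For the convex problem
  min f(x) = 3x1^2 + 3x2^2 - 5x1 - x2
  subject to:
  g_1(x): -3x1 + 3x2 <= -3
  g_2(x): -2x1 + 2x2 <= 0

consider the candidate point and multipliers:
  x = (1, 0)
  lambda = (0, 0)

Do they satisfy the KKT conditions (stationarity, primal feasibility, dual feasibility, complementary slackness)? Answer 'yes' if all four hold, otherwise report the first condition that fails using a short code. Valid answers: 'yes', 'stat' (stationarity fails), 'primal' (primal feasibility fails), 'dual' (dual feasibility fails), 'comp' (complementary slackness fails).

Gradient of f: grad f(x) = Q x + c = (1, -1)
Constraint values g_i(x) = a_i^T x - b_i:
  g_1((1, 0)) = 0
  g_2((1, 0)) = -2
Stationarity residual: grad f(x) + sum_i lambda_i a_i = (1, -1)
  -> stationarity FAILS
Primal feasibility (all g_i <= 0): OK
Dual feasibility (all lambda_i >= 0): OK
Complementary slackness (lambda_i * g_i(x) = 0 for all i): OK

Verdict: the first failing condition is stationarity -> stat.

stat


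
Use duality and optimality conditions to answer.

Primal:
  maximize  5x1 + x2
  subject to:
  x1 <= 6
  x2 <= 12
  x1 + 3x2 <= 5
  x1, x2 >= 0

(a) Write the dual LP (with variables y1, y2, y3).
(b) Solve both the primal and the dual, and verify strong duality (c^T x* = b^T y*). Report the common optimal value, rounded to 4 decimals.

The standard primal-dual pair for 'max c^T x s.t. A x <= b, x >= 0' is:
  Dual:  min b^T y  s.t.  A^T y >= c,  y >= 0.

So the dual LP is:
  minimize  6y1 + 12y2 + 5y3
  subject to:
    y1 + y3 >= 5
    y2 + 3y3 >= 1
    y1, y2, y3 >= 0

Solving the primal: x* = (5, 0).
  primal value c^T x* = 25.
Solving the dual: y* = (0, 0, 5).
  dual value b^T y* = 25.
Strong duality: c^T x* = b^T y*. Confirmed.

25


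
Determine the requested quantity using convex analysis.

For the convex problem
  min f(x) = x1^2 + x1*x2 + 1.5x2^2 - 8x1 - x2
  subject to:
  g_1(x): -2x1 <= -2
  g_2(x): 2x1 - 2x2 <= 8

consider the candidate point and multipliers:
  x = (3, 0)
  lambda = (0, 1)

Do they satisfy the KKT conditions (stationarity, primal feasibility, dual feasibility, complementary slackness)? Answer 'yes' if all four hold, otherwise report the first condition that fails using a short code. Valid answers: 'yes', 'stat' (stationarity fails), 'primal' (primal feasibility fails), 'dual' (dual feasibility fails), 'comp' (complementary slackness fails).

Gradient of f: grad f(x) = Q x + c = (-2, 2)
Constraint values g_i(x) = a_i^T x - b_i:
  g_1((3, 0)) = -4
  g_2((3, 0)) = -2
Stationarity residual: grad f(x) + sum_i lambda_i a_i = (0, 0)
  -> stationarity OK
Primal feasibility (all g_i <= 0): OK
Dual feasibility (all lambda_i >= 0): OK
Complementary slackness (lambda_i * g_i(x) = 0 for all i): FAILS

Verdict: the first failing condition is complementary_slackness -> comp.

comp
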